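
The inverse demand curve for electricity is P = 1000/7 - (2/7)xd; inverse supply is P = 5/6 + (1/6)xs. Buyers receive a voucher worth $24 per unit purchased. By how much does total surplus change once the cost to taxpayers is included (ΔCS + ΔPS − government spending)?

Pre-subsidy: 1000/7 - (2/7)x = 5/6 + (1/6)x gives x* = 5965/19 and P* = 1010/19.
With the rebate, buyers effectively pay Pb = Ps − 24, where Ps is the price sellers receive.
On the curves, Pb = 1000/7 - (2/7)x and Ps = 5/6 + (1/6)x; the wedge Ps − Pb = 24 gives 5/6 + (1/6)x − (1000/7 - (2/7)x) = 24, so x' = 367.
Then Pb = 1000/7 − (2/7)·367 = 38 and Ps = 5/6 + (1/6)·367 = 62.
ΔCS = ½(5965/19 + 367)(1010/19 − 38) = 1863072/361; ΔPS = ½(5965/19 + 367)(62 − 1010/19) = 1086792/361.
Government spending = 24 × 367 = 8808.
Net change = 1863072/361 + 1086792/361 − 8808 = -12096/19. The loss equals the DWL triangle ½·24·1008/19.

Net change in total surplus = -12096/19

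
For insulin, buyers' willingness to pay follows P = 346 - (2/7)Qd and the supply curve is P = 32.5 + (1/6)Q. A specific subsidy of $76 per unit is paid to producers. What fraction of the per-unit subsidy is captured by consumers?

Pre-subsidy: 346 - (2/7)Q = 32.5 + (1/6)Q gives Q* = 693 and P* = 148.
With the subsidy, sellers receive Ps = Pb + 76 for each unit, where Pb is the price buyers pay.
On the curves, Pb = 346 - (2/7)Q and Ps = 32.5 + (1/6)Q; the wedge Ps − Pb = 76 gives 32.5 + (1/6)Q − (346 - (2/7)Q) = 76, so Q' = 861.
Then Pb = 346 − (2/7)·861 = 100 and Ps = 32.5 + (1/6)·861 = 176.
Buyers' price falls by P* − Pb = 148 − 100 = 48; sellers' price rises by Ps − P* = 176 − 148 = 28.
So consumers capture 48/76 = 12/19 of each unit of subsidy.

Consumer share = 12/19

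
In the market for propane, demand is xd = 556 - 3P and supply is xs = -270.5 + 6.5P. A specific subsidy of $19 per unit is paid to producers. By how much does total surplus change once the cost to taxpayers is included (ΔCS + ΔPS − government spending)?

Net change in total surplus = -$370.5

Pre-subsidy: 556 - 3P = -270.5 + 6.5P gives P* = 87, x* = 295.
With the subsidy, sellers receive Ps = Pb + 19 for each unit, where Pb is the price buyers pay.
Supply in terms of Pb becomes xs = -270.5 + 6.5(Pb + 19) = -147 + 6.5Pb. Setting this equal to demand: 556 - 3Pb = -147 + 6.5Pb, so Pb = 74.
Sellers receive Ps = 74 + 19 = 93; x' = 556 − 3·74 = 334.
ΔCS = ½(295 + 334)(87 − 74) = 4088.5; ΔPS = ½(295 + 334)(93 − 87) = 1887.
Government spending = 19 × 334 = 6346.
Net change = 4088.5 + 1887 − 6346 = -370.5. The loss equals the DWL triangle ½·19·39.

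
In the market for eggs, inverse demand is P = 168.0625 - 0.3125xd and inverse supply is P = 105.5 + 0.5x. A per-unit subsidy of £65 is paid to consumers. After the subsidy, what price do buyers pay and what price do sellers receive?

Pre-subsidy: 168.0625 - 0.3125x = 105.5 + 0.5x gives x* = 77 and P* = 144.
With the rebate, buyers effectively pay Pb = Ps − 65, where Ps is the price sellers receive.
On the curves, Pb = 168.0625 - 0.3125x and Ps = 105.5 + 0.5x; the wedge Ps − Pb = 65 gives 105.5 + 0.5x − (168.0625 - 0.3125x) = 65, so x' = 157.
Then Pb = 168.0625 − 0.3125·157 = 119 and Ps = 105.5 + 0.5·157 = 184.

Buyers pay £119; sellers receive £184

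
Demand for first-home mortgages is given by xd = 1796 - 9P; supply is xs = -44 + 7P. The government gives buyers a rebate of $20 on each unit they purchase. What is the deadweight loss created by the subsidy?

Pre-subsidy: 1796 - 9P = -44 + 7P gives P* = 115, x* = 761.
With the rebate, buyers effectively pay Pb = Ps − 20, where Ps is the price sellers receive.
Demand in terms of Ps becomes xd = 1796 − 9(Ps − 20) = 1976 - 9Ps. Setting this equal to supply: 1976 - 9Ps = -44 + 7Ps, so Ps = 126.25.
Buyers pay Pb = 126.25 − 20 = 106.25; x' = -44 + 7·126.25 = 839.75.
The subsidy expands output by 839.75 − 761 = 78.75 past the efficient level; on those units the gap between marginal cost and willingness to pay runs from 0 up to 20.
DWL = ½ × 20 × 78.75 = 787.5.

Deadweight loss = $787.5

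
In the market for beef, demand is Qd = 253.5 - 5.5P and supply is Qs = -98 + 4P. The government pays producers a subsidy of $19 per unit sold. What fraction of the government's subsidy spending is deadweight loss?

Pre-subsidy: 253.5 - 5.5P = -98 + 4P gives P* = 37, Q* = 50.
With the subsidy, sellers receive Ps = Pb + 19 for each unit, where Pb is the price buyers pay.
Supply in terms of Pb becomes Qs = -98 + 4(Pb + 19) = -22 + 4Pb. Setting this equal to demand: 253.5 - 5.5Pb = -22 + 4Pb, so Pb = 29.
Sellers receive Ps = 29 + 19 = 48; Q' = 253.5 − 5.5·29 = 94.
ΔCS = ½(50 + 94)(37 − 29) = 576; ΔPS = ½(50 + 94)(48 − 37) = 792.
Government spending = 19 × 94 = 1786.
DWL = ½ × 19 × (94 − 50) = 418; fraction = 418 / 1786 = 11/47.

DWL / government spending = 11/47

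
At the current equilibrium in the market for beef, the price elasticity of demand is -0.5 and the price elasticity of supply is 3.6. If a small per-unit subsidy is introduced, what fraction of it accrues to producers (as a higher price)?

For a small subsidy around the equilibrium, the benefit split depends on the relative slopes, which at a point are proportional to the elasticities.
Buyer share = εs/(εs + |εd|) = 3.6/(3.6 + 0.5) = 36/41; seller share = |εd|/(εs + |εd|) = 5/41.
So producers capture 5/41 of the subsidy.

Producer share = 5/41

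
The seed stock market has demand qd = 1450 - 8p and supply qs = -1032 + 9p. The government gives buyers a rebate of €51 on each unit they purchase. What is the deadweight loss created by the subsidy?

Deadweight loss = €5508

Pre-subsidy: 1450 - 8p = -1032 + 9p gives p* = 146, q* = 282.
With the rebate, buyers effectively pay pb = ps − 51, where ps is the price sellers receive.
Demand in terms of ps becomes qd = 1450 − 8(ps − 51) = 1858 - 8ps. Setting this equal to supply: 1858 - 8ps = -1032 + 9ps, so ps = 170.
Buyers pay pb = 170 − 51 = 119; q' = -1032 + 9·170 = 498.
The subsidy expands output by 498 − 282 = 216 past the efficient level; on those units the gap between marginal cost and willingness to pay runs from 0 up to 51.
DWL = ½ × 51 × 216 = 5508.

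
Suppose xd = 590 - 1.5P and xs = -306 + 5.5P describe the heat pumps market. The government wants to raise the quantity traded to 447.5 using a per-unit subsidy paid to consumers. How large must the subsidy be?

At x = 447.5, invert demand for the buyer price: Pb = (590 − 447.5)/1.5 = 95; invert supply for the seller price: Ps = (447.5 − (-306))/5.5 = 137.
The subsidy must fill the gap: s = Ps − Pb = 137 − 95 = 42.

Required subsidy s = 42 per unit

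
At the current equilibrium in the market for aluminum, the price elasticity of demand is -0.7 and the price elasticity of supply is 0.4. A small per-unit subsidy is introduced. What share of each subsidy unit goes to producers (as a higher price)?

Producer share = 7/11

For a small subsidy around the equilibrium, the benefit split depends on the relative slopes, which at a point are proportional to the elasticities.
Buyer share = εs/(εs + |εd|) = 0.4/(0.4 + 0.7) = 4/11; seller share = |εd|/(εs + |εd|) = 7/11.
So producers capture 7/11 of the subsidy.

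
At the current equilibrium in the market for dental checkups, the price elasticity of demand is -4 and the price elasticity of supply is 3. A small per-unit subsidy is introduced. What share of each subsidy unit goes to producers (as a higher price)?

For a small subsidy around the equilibrium, the benefit split depends on the relative slopes, which at a point are proportional to the elasticities.
Buyer share = εs/(εs + |εd|) = 3/(3 + 4) = 3/7; seller share = |εd|/(εs + |εd|) = 4/7.
So producers capture 4/7 of the subsidy.

Producer share = 4/7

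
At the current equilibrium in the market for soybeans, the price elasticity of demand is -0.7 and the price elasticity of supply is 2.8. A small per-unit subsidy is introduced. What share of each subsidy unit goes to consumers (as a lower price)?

For a small subsidy around the equilibrium, the benefit split depends on the relative slopes, which at a point are proportional to the elasticities.
Buyer share = εs/(εs + |εd|) = 2.8/(2.8 + 0.7) = 0.8; seller share = |εd|/(εs + |εd|) = 0.2.

Consumer share = 0.8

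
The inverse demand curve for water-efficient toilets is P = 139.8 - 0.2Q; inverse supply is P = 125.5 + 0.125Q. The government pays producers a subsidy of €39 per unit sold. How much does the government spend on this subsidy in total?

Government cost = €6396

Pre-subsidy: 139.8 - 0.2Q = 125.5 + 0.125Q gives Q* = 44 and P* = 131.
With the subsidy, sellers receive Ps = Pb + 39 for each unit, where Pb is the price buyers pay.
On the curves, Pb = 139.8 - 0.2Q and Ps = 125.5 + 0.125Q; the wedge Ps − Pb = 39 gives 125.5 + 0.125Q − (139.8 - 0.2Q) = 39, so Q' = 164.
Then Pb = 139.8 − 0.2·164 = 107 and Ps = 125.5 + 0.125·164 = 146.
Government outlay = subsidy × quantity = 39 × 164 = 6396.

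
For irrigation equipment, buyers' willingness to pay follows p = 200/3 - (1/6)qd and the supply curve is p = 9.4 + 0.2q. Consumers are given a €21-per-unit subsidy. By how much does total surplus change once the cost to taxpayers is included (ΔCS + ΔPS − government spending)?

Pre-subsidy: 200/3 - (1/6)q = 9.4 + 0.2q gives q* = 1718/11 and p* = 447/11.
With the rebate, buyers effectively pay pb = ps − 21, where ps is the price sellers receive.
On the curves, pb = 200/3 - (1/6)q and ps = 9.4 + 0.2q; the wedge ps − pb = 21 gives 9.4 + 0.2q − (200/3 - (1/6)q) = 21, so q' = 2348/11.
Then pb = 200/3 − (1/6)·(2348/11) = 342/11 and ps = 9.4 + 0.2·(2348/11) = 573/11.
ΔCS = ½(1718/11 + 2348/11)(447/11 − 342/11) = 213465/121; ΔPS = ½(1718/11 + 2348/11)(573/11 − 447/11) = 256158/121.
Government spending = 21 × 2348/11 = 49308/11.
Net change = 213465/121 + 256158/121 − 49308/11 = -6615/11. The loss equals the DWL triangle ½·21·630/11.

Net change in total surplus = -6615/11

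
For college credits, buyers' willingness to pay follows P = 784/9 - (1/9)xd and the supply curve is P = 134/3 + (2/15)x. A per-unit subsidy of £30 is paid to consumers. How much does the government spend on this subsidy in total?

Government cost = 97800/11

Pre-subsidy: 784/9 - (1/9)x = 134/3 + (2/15)x gives x* = 1910/11 and P* = 746/11.
With the rebate, buyers effectively pay Pb = Ps − 30, where Ps is the price sellers receive.
On the curves, Pb = 784/9 - (1/9)x and Ps = 134/3 + (2/15)x; the wedge Ps − Pb = 30 gives 134/3 + (2/15)x − (784/9 - (1/9)x) = 30, so x' = 3260/11.
Then Pb = 784/9 − (1/9)·(3260/11) = 596/11 and Ps = 134/3 + (2/15)·(3260/11) = 926/11.
Government outlay = subsidy × quantity = 30 × 3260/11 = 97800/11.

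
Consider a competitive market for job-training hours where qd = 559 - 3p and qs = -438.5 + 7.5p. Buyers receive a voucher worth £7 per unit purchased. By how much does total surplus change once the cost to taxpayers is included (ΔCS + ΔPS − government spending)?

Pre-subsidy: 559 - 3p = -438.5 + 7.5p gives p* = 95, q* = 274.
With the rebate, buyers effectively pay pb = ps − 7, where ps is the price sellers receive.
Demand in terms of ps becomes qd = 559 − 3(ps − 7) = 580 - 3ps. Setting this equal to supply: 580 - 3ps = -438.5 + 7.5ps, so ps = 97.
Buyers pay pb = 97 − 7 = 90; q' = -438.5 + 7.5·97 = 289.
ΔCS = ½(274 + 289)(95 − 90) = 1407.5; ΔPS = ½(274 + 289)(97 − 95) = 563.
Government spending = 7 × 289 = 2023.
Net change = 1407.5 + 563 − 2023 = -52.5. The loss equals the DWL triangle ½·7·15.

Net change in total surplus = -£52.5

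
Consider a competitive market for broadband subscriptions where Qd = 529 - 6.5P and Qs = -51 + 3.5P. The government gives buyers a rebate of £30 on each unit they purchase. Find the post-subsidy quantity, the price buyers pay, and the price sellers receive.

Pre-subsidy: 529 - 6.5P = -51 + 3.5P gives P* = 58, Q* = 152.
With the rebate, buyers effectively pay Pb = Ps − 30, where Ps is the price sellers receive.
Demand in terms of Ps becomes Qd = 529 − 6.5(Ps − 30) = 724 - 6.5Ps. Setting this equal to supply: 724 - 6.5Ps = -51 + 3.5Ps, so Ps = 77.5.
Buyers pay Pb = 77.5 − 30 = 47.5; Q' = -51 + 3.5·77.5 = 220.25.

Q' = 220.25; buyers pay £47.5; sellers receive £77.5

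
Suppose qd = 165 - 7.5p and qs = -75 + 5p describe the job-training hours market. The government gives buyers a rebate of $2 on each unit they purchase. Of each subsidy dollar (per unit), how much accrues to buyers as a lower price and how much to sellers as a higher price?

Buyers gain $0.8 per unit; sellers gain $1.2 per unit

Pre-subsidy: 165 - 7.5p = -75 + 5p gives p* = 19.2, q* = 21.
With the rebate, buyers effectively pay pb = ps − 2, where ps is the price sellers receive.
Demand in terms of ps becomes qd = 165 − 7.5(ps − 2) = 180 - 7.5ps. Setting this equal to supply: 180 - 7.5ps = -75 + 5ps, so ps = 20.4.
Buyers pay pb = 20.4 − 2 = 18.4; q' = -75 + 5·20.4 = 27.
Buyers' price falls by p* − pb = 19.2 − 18.4 = 0.8; sellers' price rises by ps − p* = 20.4 − 19.2 = 1.2.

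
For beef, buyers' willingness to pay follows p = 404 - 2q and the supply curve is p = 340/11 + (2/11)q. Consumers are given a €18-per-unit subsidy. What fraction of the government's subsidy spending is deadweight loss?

DWL / government spending = 11/478

Pre-subsidy: 404 - 2q = 340/11 + (2/11)q gives q* = 171 and p* = 62.
With the rebate, buyers effectively pay pb = ps − 18, where ps is the price sellers receive.
On the curves, pb = 404 - 2q and ps = 340/11 + (2/11)q; the wedge ps − pb = 18 gives 340/11 + (2/11)q − (404 - 2q) = 18, so q' = 179.25.
Then pb = 404 − 2·179.25 = 45.5 and ps = 340/11 + (2/11)·179.25 = 63.5.
ΔCS = ½(171 + 179.25)(62 − 45.5) = 2889.5625; ΔPS = ½(171 + 179.25)(63.5 − 62) = 262.6875.
Government spending = 18 × 179.25 = 3226.5.
DWL = ½ × 18 × (179.25 − 171) = 74.25; fraction = 74.25 / 3226.5 = 11/478.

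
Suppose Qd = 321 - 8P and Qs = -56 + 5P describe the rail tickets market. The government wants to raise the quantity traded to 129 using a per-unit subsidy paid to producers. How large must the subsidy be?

Required subsidy s = 13 per unit

At Q = 129, invert demand for the buyer price: Pb = (321 − 129)/8 = 24; invert supply for the seller price: Ps = (129 − (-56))/5 = 37.
The subsidy must fill the gap: s = Ps − Pb = 37 − 24 = 13.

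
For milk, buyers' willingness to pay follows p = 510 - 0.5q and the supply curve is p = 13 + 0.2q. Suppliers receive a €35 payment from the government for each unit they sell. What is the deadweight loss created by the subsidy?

Pre-subsidy: 510 - 0.5q = 13 + 0.2q gives q* = 710 and p* = 155.
With the subsidy, sellers receive ps = pb + 35 for each unit, where pb is the price buyers pay.
On the curves, pb = 510 - 0.5q and ps = 13 + 0.2q; the wedge ps − pb = 35 gives 13 + 0.2q − (510 - 0.5q) = 35, so q' = 760.
Then pb = 510 − 0.5·760 = 130 and ps = 13 + 0.2·760 = 165.
The subsidy expands output by 760 − 710 = 50 past the efficient level; on those units the gap between marginal cost and willingness to pay runs from 0 up to 35.
DWL = ½ × 35 × 50 = 875.

Deadweight loss = €875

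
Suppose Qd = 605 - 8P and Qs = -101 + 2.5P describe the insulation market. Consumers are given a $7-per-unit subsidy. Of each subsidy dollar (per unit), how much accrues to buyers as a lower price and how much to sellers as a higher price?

Buyers gain 5/3 per unit; sellers gain 16/3 per unit

Pre-subsidy: 605 - 8P = -101 + 2.5P gives P* = 1412/21, Q* = 1409/21.
With the rebate, buyers effectively pay Pb = Ps − 7, where Ps is the price sellers receive.
Demand in terms of Ps becomes Qd = 605 − 8(Ps − 7) = 661 - 8Ps. Setting this equal to supply: 661 - 8Ps = -101 + 2.5Ps, so Ps = 508/7.
Buyers pay Pb = 508/7 − 7 = 459/7; Q' = -101 + 2.5·(508/7) = 563/7.
Buyers' price falls by P* − Pb = 1412/21 − 459/7 = 5/3; sellers' price rises by Ps − P* = 508/7 − 1412/21 = 16/3.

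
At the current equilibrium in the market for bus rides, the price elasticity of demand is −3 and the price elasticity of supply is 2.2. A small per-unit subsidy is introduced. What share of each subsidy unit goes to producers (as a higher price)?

For a small subsidy around the equilibrium, the benefit split depends on the relative slopes, which at a point are proportional to the elasticities.
Buyer share = εs/(εs + |εd|) = 2.2/(2.2 + 3) = 11/26; seller share = |εd|/(εs + |εd|) = 15/26.
So producers capture 15/26 of the subsidy.

Producer share = 15/26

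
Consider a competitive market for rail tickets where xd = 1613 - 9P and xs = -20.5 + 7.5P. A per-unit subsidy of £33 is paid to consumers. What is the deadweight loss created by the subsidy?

Pre-subsidy: 1613 - 9P = -20.5 + 7.5P gives P* = 99, x* = 722.
With the rebate, buyers effectively pay Pb = Ps − 33, where Ps is the price sellers receive.
Demand in terms of Ps becomes xd = 1613 − 9(Ps − 33) = 1910 - 9Ps. Setting this equal to supply: 1910 - 9Ps = -20.5 + 7.5Ps, so Ps = 117.
Buyers pay Pb = 117 − 33 = 84; x' = -20.5 + 7.5·117 = 857.
The subsidy expands output by 857 − 722 = 135 past the efficient level; on those units the gap between marginal cost and willingness to pay runs from 0 up to 33.
DWL = ½ × 33 × 135 = 2227.5.

Deadweight loss = £2227.5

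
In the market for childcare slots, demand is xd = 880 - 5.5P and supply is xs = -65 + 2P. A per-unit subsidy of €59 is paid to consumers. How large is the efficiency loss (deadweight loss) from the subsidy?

Pre-subsidy: 880 - 5.5P = -65 + 2P gives P* = 126, x* = 187.
With the rebate, buyers effectively pay Pb = Ps − 59, where Ps is the price sellers receive.
Demand in terms of Ps becomes xd = 880 − 5.5(Ps − 59) = 1204.5 - 5.5Ps. Setting this equal to supply: 1204.5 - 5.5Ps = -65 + 2Ps, so Ps = 2539/15.
Buyers pay Pb = 2539/15 − 59 = 1654/15; x' = -65 + 2·(2539/15) = 4103/15.
The subsidy expands output by 4103/15 − 187 = 1298/15 past the efficient level; on those units the gap between marginal cost and willingness to pay runs from 0 up to 59.
DWL = ½ × 59 × 1298/15 = 38291/15.

Deadweight loss = 38291/15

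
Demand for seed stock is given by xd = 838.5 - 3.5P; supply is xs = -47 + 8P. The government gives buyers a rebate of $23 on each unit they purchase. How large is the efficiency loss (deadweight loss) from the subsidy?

Deadweight loss = $644

Pre-subsidy: 838.5 - 3.5P = -47 + 8P gives P* = 77, x* = 569.
With the rebate, buyers effectively pay Pb = Ps − 23, where Ps is the price sellers receive.
Demand in terms of Ps becomes xd = 838.5 − 3.5(Ps − 23) = 919 - 3.5Ps. Setting this equal to supply: 919 - 3.5Ps = -47 + 8Ps, so Ps = 84.
Buyers pay Pb = 84 − 23 = 61; x' = -47 + 8·84 = 625.
The subsidy expands output by 625 − 569 = 56 past the efficient level; on those units the gap between marginal cost and willingness to pay runs from 0 up to 23.
DWL = ½ × 23 × 56 = 644.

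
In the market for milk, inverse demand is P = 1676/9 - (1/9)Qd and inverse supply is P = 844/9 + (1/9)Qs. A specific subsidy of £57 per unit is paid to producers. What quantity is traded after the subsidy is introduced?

Pre-subsidy: 1676/9 - (1/9)Q = 844/9 + (1/9)Q gives Q* = 416 and P* = 140.
With the subsidy, sellers receive Ps = Pb + 57 for each unit, where Pb is the price buyers pay.
On the curves, Pb = 1676/9 - (1/9)Q and Ps = 844/9 + (1/9)Q; the wedge Ps − Pb = 57 gives 844/9 + (1/9)Q − (1676/9 - (1/9)Q) = 57, so Q' = 672.5.
Then Pb = 1676/9 − (1/9)·672.5 = 111.5 and Ps = 844/9 + (1/9)·672.5 = 168.5.

Q' = 672.5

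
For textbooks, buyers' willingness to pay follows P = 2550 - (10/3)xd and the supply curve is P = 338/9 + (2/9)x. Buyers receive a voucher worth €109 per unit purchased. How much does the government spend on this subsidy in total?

Government cost = €80363.65625

Pre-subsidy: 2550 - (10/3)x = 338/9 + (2/9)x gives x* = 706.625 and P* = 2335/12.
With the rebate, buyers effectively pay Pb = Ps − 109, where Ps is the price sellers receive.
On the curves, Pb = 2550 - (10/3)x and Ps = 338/9 + (2/9)x; the wedge Ps − Pb = 109 gives 338/9 + (2/9)x − (2550 - (10/3)x) = 109, so x' = 737.28125.
Then Pb = 2550 − (10/3)·737.28125 = 4435/48 and Ps = 338/9 + (2/9)·737.28125 = 9667/48.
Government outlay = subsidy × quantity = 109 × 737.28125 = 80363.65625.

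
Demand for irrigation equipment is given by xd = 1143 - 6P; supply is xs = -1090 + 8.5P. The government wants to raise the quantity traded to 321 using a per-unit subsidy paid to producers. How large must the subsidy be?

At x = 321, invert demand for the buyer price: Pb = (1143 − 321)/6 = 137; invert supply for the seller price: Ps = (321 − (-1090))/8.5 = 166.
The subsidy must fill the gap: s = Ps − Pb = 166 − 137 = 29.

Required subsidy s = 29 per unit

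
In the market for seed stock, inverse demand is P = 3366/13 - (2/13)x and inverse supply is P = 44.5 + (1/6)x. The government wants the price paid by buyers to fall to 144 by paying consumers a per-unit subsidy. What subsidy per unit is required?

Required subsidy s = 25 per unit

At a buyer price of 144, quantity demanded is 1683 − 6.5·144 = 747.
Sellers supply 747 only when they receive Ps = 44.5 + (1/6)·747 = 169.
s = Ps − Pb = 169 − 144 = 25.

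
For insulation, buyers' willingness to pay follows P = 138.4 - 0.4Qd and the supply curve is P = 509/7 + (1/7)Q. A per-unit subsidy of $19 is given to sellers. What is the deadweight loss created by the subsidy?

Deadweight loss = $332.5

Pre-subsidy: 138.4 - 0.4Q = 509/7 + (1/7)Q gives Q* = 121 and P* = 90.
With the subsidy, sellers receive Ps = Pb + 19 for each unit, where Pb is the price buyers pay.
On the curves, Pb = 138.4 - 0.4Q and Ps = 509/7 + (1/7)Q; the wedge Ps − Pb = 19 gives 509/7 + (1/7)Q − (138.4 - 0.4Q) = 19, so Q' = 156.
Then Pb = 138.4 − 0.4·156 = 76 and Ps = 509/7 + (1/7)·156 = 95.
The subsidy expands output by 156 − 121 = 35 past the efficient level; on those units the gap between marginal cost and willingness to pay runs from 0 up to 19.
DWL = ½ × 19 × 35 = 332.5.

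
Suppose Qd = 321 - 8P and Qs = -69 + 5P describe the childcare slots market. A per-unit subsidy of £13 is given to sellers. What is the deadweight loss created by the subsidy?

Pre-subsidy: 321 - 8P = -69 + 5P gives P* = 30, Q* = 81.
With the subsidy, sellers receive Ps = Pb + 13 for each unit, where Pb is the price buyers pay.
Supply in terms of Pb becomes Qs = -69 + 5(Pb + 13) = -4 + 5Pb. Setting this equal to demand: 321 - 8Pb = -4 + 5Pb, so Pb = 25.
Sellers receive Ps = 25 + 13 = 38; Q' = 321 − 8·25 = 121.
The subsidy expands output by 121 − 81 = 40 past the efficient level; on those units the gap between marginal cost and willingness to pay runs from 0 up to 13.
DWL = ½ × 13 × 40 = 260.

Deadweight loss = £260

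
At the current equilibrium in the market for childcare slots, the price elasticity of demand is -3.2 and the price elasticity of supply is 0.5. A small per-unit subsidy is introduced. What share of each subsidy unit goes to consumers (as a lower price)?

For a small subsidy around the equilibrium, the benefit split depends on the relative slopes, which at a point are proportional to the elasticities.
Buyer share = εs/(εs + |εd|) = 0.5/(0.5 + 3.2) = 5/37; seller share = |εd|/(εs + |εd|) = 32/37.

Consumer share = 5/37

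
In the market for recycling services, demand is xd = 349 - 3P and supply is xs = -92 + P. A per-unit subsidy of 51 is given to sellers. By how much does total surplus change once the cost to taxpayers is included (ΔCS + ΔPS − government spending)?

Net change in total surplus = -975.375

Pre-subsidy: 349 - 3P = -92 + P gives P* = 110.25, x* = 18.25.
With the subsidy, sellers receive Ps = Pb + 51 for each unit, where Pb is the price buyers pay.
Supply in terms of Pb becomes xs = -92 + 1(Pb + 51) = -41 + Pb. Setting this equal to demand: 349 - 3Pb = -41 + Pb, so Pb = 97.5.
Sellers receive Ps = 97.5 + 51 = 148.5; x' = 349 − 3·97.5 = 56.5.
ΔCS = ½(18.25 + 56.5)(110.25 − 97.5) = 476.53125; ΔPS = ½(18.25 + 56.5)(148.5 − 110.25) = 1429.59375.
Government spending = 51 × 56.5 = 2881.5.
Net change = 476.53125 + 1429.59375 − 2881.5 = -975.375. The loss equals the DWL triangle ½·51·38.25.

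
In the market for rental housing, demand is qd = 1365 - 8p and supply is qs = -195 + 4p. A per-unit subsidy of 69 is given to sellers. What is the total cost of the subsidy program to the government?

Pre-subsidy: 1365 - 8p = -195 + 4p gives p* = 130, q* = 325.
With the subsidy, sellers receive ps = pb + 69 for each unit, where pb is the price buyers pay.
Supply in terms of pb becomes qs = -195 + 4(pb + 69) = 81 + 4pb. Setting this equal to demand: 1365 - 8pb = 81 + 4pb, so pb = 107.
Sellers receive ps = 107 + 69 = 176; q' = 1365 − 8·107 = 509.
Government outlay = subsidy × quantity = 69 × 509 = 35121.

Government cost = 35121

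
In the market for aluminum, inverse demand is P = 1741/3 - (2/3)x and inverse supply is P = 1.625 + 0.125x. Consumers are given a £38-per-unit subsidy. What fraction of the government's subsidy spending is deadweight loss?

DWL / government spending = 24/779

Pre-subsidy: 1741/3 - (2/3)x = 1.625 + 0.125x gives x* = 731 and P* = 93.
With the rebate, buyers effectively pay Pb = Ps − 38, where Ps is the price sellers receive.
On the curves, Pb = 1741/3 - (2/3)x and Ps = 1.625 + 0.125x; the wedge Ps − Pb = 38 gives 1.625 + 0.125x − (1741/3 - (2/3)x) = 38, so x' = 779.
Then Pb = 1741/3 − (2/3)·779 = 61 and Ps = 1.625 + 0.125·779 = 99.
ΔCS = ½(731 + 779)(93 − 61) = 24160; ΔPS = ½(731 + 779)(99 − 93) = 4530.
Government spending = 38 × 779 = 29602.
DWL = ½ × 38 × (779 − 731) = 912; fraction = 912 / 29602 = 24/779.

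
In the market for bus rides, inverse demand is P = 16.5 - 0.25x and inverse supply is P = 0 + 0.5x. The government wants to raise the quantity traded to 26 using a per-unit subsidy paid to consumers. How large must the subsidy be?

At x = 26, from the demand curve buyers pay Pb = 16.5 − 0.25·26 = 10; from the supply curve sellers need Ps = 0 + 0.5·26 = 13.
The subsidy must fill the gap: s = Ps − Pb = 13 − 10 = 3.

Required subsidy s = 3 per unit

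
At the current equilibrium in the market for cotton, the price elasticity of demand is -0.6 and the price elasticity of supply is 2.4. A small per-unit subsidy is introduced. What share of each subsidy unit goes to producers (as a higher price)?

For a small subsidy around the equilibrium, the benefit split depends on the relative slopes, which at a point are proportional to the elasticities.
Buyer share = εs/(εs + |εd|) = 2.4/(2.4 + 0.6) = 0.8; seller share = |εd|/(εs + |εd|) = 0.2.
So producers capture 0.2 of the subsidy.

Producer share = 0.2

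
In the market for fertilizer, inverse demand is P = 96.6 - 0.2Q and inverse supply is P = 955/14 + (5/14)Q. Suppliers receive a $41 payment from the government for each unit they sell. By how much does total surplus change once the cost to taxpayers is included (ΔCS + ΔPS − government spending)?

Net change in total surplus = -58835/39

Pre-subsidy: 96.6 - 0.2Q = 955/14 + (5/14)Q gives Q* = 1987/39 and P* = 3370/39.
With the subsidy, sellers receive Ps = Pb + 41 for each unit, where Pb is the price buyers pay.
On the curves, Pb = 96.6 - 0.2Q and Ps = 955/14 + (5/14)Q; the wedge Ps − Pb = 41 gives 955/14 + (5/14)Q − (96.6 - 0.2Q) = 41, so Q' = 1619/13.
Then Pb = 96.6 − 0.2·(1619/13) = 932/13 and Ps = 955/14 + (5/14)·(1619/13) = 1465/13.
ΔCS = ½(1987/39 + 1619/13)(3370/39 − 932/13) = 1964228/1521; ΔPS = ½(1987/39 + 1619/13)(1465/13 − 3370/39) = 3507550/1521.
Government spending = 41 × 1619/13 = 66379/13.
Net change = 1964228/1521 + 3507550/1521 − 66379/13 = -58835/39. The loss equals the DWL triangle ½·41·2870/39.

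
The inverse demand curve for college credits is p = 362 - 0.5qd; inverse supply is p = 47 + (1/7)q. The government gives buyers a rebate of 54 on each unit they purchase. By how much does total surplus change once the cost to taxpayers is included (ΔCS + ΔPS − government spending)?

Pre-subsidy: 362 - 0.5q = 47 + (1/7)q gives q* = 490 and p* = 117.
With the rebate, buyers effectively pay pb = ps − 54, where ps is the price sellers receive.
On the curves, pb = 362 - 0.5q and ps = 47 + (1/7)q; the wedge ps − pb = 54 gives 47 + (1/7)q − (362 - 0.5q) = 54, so q' = 574.
Then pb = 362 − 0.5·574 = 75 and ps = 47 + (1/7)·574 = 129.
ΔCS = ½(490 + 574)(117 − 75) = 22344; ΔPS = ½(490 + 574)(129 − 117) = 6384.
Government spending = 54 × 574 = 30996.
Net change = 22344 + 6384 − 30996 = -2268. The loss equals the DWL triangle ½·54·84.

Net change in total surplus = -2268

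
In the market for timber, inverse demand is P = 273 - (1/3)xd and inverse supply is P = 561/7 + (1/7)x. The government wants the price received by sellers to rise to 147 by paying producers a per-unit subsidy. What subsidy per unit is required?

Required subsidy s = 30 per unit

At a seller price of 147, quantity supplied is -561 + 7·147 = 468.
Buyers absorb 468 only when they pay Pb = 273 − (1/3)·468 = 117.
s = Ps − Pb = 147 − 117 = 30.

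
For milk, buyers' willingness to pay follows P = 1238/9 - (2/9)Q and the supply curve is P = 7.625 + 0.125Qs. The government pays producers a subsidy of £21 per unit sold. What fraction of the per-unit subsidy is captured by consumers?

Consumer share = 0.64

Pre-subsidy: 1238/9 - (2/9)Q = 7.625 + 0.125Q gives Q* = 374.2 and P* = 54.4.
With the subsidy, sellers receive Ps = Pb + 21 for each unit, where Pb is the price buyers pay.
On the curves, Pb = 1238/9 - (2/9)Q and Ps = 7.625 + 0.125Q; the wedge Ps − Pb = 21 gives 7.625 + 0.125Q − (1238/9 - (2/9)Q) = 21, so Q' = 434.68.
Then Pb = 1238/9 − (2/9)·434.68 = 40.96 and Ps = 7.625 + 0.125·434.68 = 61.96.
Buyers' price falls by P* − Pb = 54.4 − 40.96 = 13.44; sellers' price rises by Ps − P* = 61.96 − 54.4 = 7.56.
So consumers capture 13.44/21 = 0.64 of each unit of subsidy.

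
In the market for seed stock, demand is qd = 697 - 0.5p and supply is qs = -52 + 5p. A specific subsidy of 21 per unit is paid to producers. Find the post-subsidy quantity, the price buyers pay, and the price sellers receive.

Pre-subsidy: 697 - 0.5p = -52 + 5p gives p* = 1498/11, q* = 6918/11.
With the subsidy, sellers receive ps = pb + 21 for each unit, where pb is the price buyers pay.
Supply in terms of pb becomes qs = -52 + 5(pb + 21) = 53 + 5pb. Setting this equal to demand: 697 - 0.5pb = 53 + 5pb, so pb = 1288/11.
Sellers receive ps = 1288/11 + 21 = 1519/11; q' = 697 − 0.5·(1288/11) = 7023/11.

q' = 7023/11; buyers pay 1288/11; sellers receive 1519/11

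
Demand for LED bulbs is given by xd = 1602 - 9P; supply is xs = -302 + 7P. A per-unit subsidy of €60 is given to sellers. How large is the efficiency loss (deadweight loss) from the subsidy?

Deadweight loss = €7087.5

Pre-subsidy: 1602 - 9P = -302 + 7P gives P* = 119, x* = 531.
With the subsidy, sellers receive Ps = Pb + 60 for each unit, where Pb is the price buyers pay.
Supply in terms of Pb becomes xs = -302 + 7(Pb + 60) = 118 + 7Pb. Setting this equal to demand: 1602 - 9Pb = 118 + 7Pb, so Pb = 92.75.
Sellers receive Ps = 92.75 + 60 = 152.75; x' = 1602 − 9·92.75 = 767.25.
The subsidy expands output by 767.25 − 531 = 236.25 past the efficient level; on those units the gap between marginal cost and willingness to pay runs from 0 up to 60.
DWL = ½ × 60 × 236.25 = 7087.5.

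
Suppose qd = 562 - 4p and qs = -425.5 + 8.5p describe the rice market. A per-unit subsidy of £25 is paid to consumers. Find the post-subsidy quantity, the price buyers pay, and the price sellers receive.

q' = 314; buyers pay £62; sellers receive £87

Pre-subsidy: 562 - 4p = -425.5 + 8.5p gives p* = 79, q* = 246.
With the rebate, buyers effectively pay pb = ps − 25, where ps is the price sellers receive.
Demand in terms of ps becomes qd = 562 − 4(ps − 25) = 662 - 4ps. Setting this equal to supply: 662 - 4ps = -425.5 + 8.5ps, so ps = 87.
Buyers pay pb = 87 − 25 = 62; q' = -425.5 + 8.5·87 = 314.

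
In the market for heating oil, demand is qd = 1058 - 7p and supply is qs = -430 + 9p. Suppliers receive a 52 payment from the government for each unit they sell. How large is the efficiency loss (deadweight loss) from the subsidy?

Deadweight loss = 5323.5

Pre-subsidy: 1058 - 7p = -430 + 9p gives p* = 93, q* = 407.
With the subsidy, sellers receive ps = pb + 52 for each unit, where pb is the price buyers pay.
Supply in terms of pb becomes qs = -430 + 9(pb + 52) = 38 + 9pb. Setting this equal to demand: 1058 - 7pb = 38 + 9pb, so pb = 63.75.
Sellers receive ps = 63.75 + 52 = 115.75; q' = 1058 − 7·63.75 = 611.75.
The subsidy expands output by 611.75 − 407 = 204.75 past the efficient level; on those units the gap between marginal cost and willingness to pay runs from 0 up to 52.
DWL = ½ × 52 × 204.75 = 5323.5.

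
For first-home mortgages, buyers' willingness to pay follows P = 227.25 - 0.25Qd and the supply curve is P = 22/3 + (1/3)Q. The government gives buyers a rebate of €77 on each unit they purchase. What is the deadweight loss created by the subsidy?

Deadweight loss = €5082

Pre-subsidy: 227.25 - 0.25Q = 22/3 + (1/3)Q gives Q* = 377 and P* = 133.
With the rebate, buyers effectively pay Pb = Ps − 77, where Ps is the price sellers receive.
On the curves, Pb = 227.25 - 0.25Q and Ps = 22/3 + (1/3)Q; the wedge Ps − Pb = 77 gives 22/3 + (1/3)Q − (227.25 - 0.25Q) = 77, so Q' = 509.
Then Pb = 227.25 − 0.25·509 = 100 and Ps = 22/3 + (1/3)·509 = 177.
The subsidy expands output by 509 − 377 = 132 past the efficient level; on those units the gap between marginal cost and willingness to pay runs from 0 up to 77.
DWL = ½ × 77 × 132 = 5082.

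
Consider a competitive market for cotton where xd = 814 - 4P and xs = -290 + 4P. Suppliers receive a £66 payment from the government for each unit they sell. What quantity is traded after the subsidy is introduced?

Pre-subsidy: 814 - 4P = -290 + 4P gives P* = 138, x* = 262.
With the subsidy, sellers receive Ps = Pb + 66 for each unit, where Pb is the price buyers pay.
Supply in terms of Pb becomes xs = -290 + 4(Pb + 66) = -26 + 4Pb. Setting this equal to demand: 814 - 4Pb = -26 + 4Pb, so Pb = 105.
Sellers receive Ps = 105 + 66 = 171; x' = 814 − 4·105 = 394.

x' = 394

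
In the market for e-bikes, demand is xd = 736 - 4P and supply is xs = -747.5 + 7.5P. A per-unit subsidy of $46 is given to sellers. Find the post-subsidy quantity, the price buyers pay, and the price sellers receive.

Pre-subsidy: 736 - 4P = -747.5 + 7.5P gives P* = 129, x* = 220.
With the subsidy, sellers receive Ps = Pb + 46 for each unit, where Pb is the price buyers pay.
Supply in terms of Pb becomes xs = -747.5 + 7.5(Pb + 46) = -402.5 + 7.5Pb. Setting this equal to demand: 736 - 4Pb = -402.5 + 7.5Pb, so Pb = 99.
Sellers receive Ps = 99 + 46 = 145; x' = 736 − 4·99 = 340.

x' = 340; buyers pay $99; sellers receive $145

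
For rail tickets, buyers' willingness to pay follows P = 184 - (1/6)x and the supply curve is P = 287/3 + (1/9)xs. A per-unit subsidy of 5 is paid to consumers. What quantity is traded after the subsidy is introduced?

Pre-subsidy: 184 - (1/6)x = 287/3 + (1/9)x gives x* = 318 and P* = 131.
With the rebate, buyers effectively pay Pb = Ps − 5, where Ps is the price sellers receive.
On the curves, Pb = 184 - (1/6)x and Ps = 287/3 + (1/9)x; the wedge Ps − Pb = 5 gives 287/3 + (1/9)x − (184 - (1/6)x) = 5, so x' = 336.
Then Pb = 184 − (1/6)·336 = 128 and Ps = 287/3 + (1/9)·336 = 133.

x' = 336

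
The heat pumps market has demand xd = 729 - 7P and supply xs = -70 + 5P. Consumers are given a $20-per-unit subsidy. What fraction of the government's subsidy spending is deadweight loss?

Pre-subsidy: 729 - 7P = -70 + 5P gives P* = 799/12, x* = 3155/12.
With the rebate, buyers effectively pay Pb = Ps − 20, where Ps is the price sellers receive.
Demand in terms of Ps becomes xd = 729 − 7(Ps − 20) = 869 - 7Ps. Setting this equal to supply: 869 - 7Ps = -70 + 5Ps, so Ps = 78.25.
Buyers pay Pb = 78.25 − 20 = 58.25; x' = -70 + 5·78.25 = 321.25.
ΔCS = ½(3155/12 + 321.25)(799/12 − 58.25) = 87625/36; ΔPS = ½(3155/12 + 321.25)(78.25 − 799/12) = 122675/36.
Government spending = 20 × 321.25 = 6425.
DWL = ½ × 20 × (321.25 − 3155/12) = 1750/3; fraction = (1750/3) / 6425 = 70/771.

DWL / government spending = 70/771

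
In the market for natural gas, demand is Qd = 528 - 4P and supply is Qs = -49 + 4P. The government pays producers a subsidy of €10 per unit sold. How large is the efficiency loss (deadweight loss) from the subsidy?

Pre-subsidy: 528 - 4P = -49 + 4P gives P* = 72.125, Q* = 239.5.
With the subsidy, sellers receive Ps = Pb + 10 for each unit, where Pb is the price buyers pay.
Supply in terms of Pb becomes Qs = -49 + 4(Pb + 10) = -9 + 4Pb. Setting this equal to demand: 528 - 4Pb = -9 + 4Pb, so Pb = 67.125.
Sellers receive Ps = 67.125 + 10 = 77.125; Q' = 528 − 4·67.125 = 259.5.
The subsidy expands output by 259.5 − 239.5 = 20 past the efficient level; on those units the gap between marginal cost and willingness to pay runs from 0 up to 10.
DWL = ½ × 10 × 20 = 100.

Deadweight loss = €100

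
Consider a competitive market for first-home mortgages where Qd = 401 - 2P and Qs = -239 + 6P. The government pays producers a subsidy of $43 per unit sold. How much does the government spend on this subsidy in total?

Government cost = $13136.5

Pre-subsidy: 401 - 2P = -239 + 6P gives P* = 80, Q* = 241.
With the subsidy, sellers receive Ps = Pb + 43 for each unit, where Pb is the price buyers pay.
Supply in terms of Pb becomes Qs = -239 + 6(Pb + 43) = 19 + 6Pb. Setting this equal to demand: 401 - 2Pb = 19 + 6Pb, so Pb = 47.75.
Sellers receive Ps = 47.75 + 43 = 90.75; Q' = 401 − 2·47.75 = 305.5.
Government outlay = subsidy × quantity = 43 × 305.5 = 13136.5.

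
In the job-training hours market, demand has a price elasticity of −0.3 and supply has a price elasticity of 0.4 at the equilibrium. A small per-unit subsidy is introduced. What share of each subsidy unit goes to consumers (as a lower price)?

For a small subsidy around the equilibrium, the benefit split depends on the relative slopes, which at a point are proportional to the elasticities.
Buyer share = εs/(εs + |εd|) = 0.4/(0.4 + 0.3) = 4/7; seller share = |εd|/(εs + |εd|) = 3/7.

Consumer share = 4/7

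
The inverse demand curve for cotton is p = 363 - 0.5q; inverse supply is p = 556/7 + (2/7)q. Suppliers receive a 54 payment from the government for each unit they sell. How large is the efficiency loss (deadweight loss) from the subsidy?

Deadweight loss = 20412/11

Pre-subsidy: 363 - 0.5q = 556/7 + (2/7)q gives q* = 3970/11 and p* = 2008/11.
With the subsidy, sellers receive ps = pb + 54 for each unit, where pb is the price buyers pay.
On the curves, pb = 363 - 0.5q and ps = 556/7 + (2/7)q; the wedge ps − pb = 54 gives 556/7 + (2/7)q − (363 - 0.5q) = 54, so q' = 4726/11.
Then pb = 363 − 0.5·(4726/11) = 1630/11 and ps = 556/7 + (2/7)·(4726/11) = 2224/11.
The subsidy expands output by 4726/11 − 3970/11 = 756/11 past the efficient level; on those units the gap between marginal cost and willingness to pay runs from 0 up to 54.
DWL = ½ × 54 × 756/11 = 20412/11.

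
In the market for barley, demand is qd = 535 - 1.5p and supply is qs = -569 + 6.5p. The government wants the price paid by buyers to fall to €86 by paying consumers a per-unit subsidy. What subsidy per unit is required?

At a buyer price of 86, quantity demanded is 535 − 1.5·86 = 406.
Sellers supply 406 only when they receive ps with -569 + 6.5·ps = 406, i.e. ps = 150.
s = ps − pb = 150 − 86 = 64.

Required subsidy s = €64 per unit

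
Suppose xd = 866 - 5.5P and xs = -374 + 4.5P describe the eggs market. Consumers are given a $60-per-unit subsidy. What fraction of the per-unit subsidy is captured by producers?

Producer share = 0.55

Pre-subsidy: 866 - 5.5P = -374 + 4.5P gives P* = 124, x* = 184.
With the rebate, buyers effectively pay Pb = Ps − 60, where Ps is the price sellers receive.
Demand in terms of Ps becomes xd = 866 − 5.5(Ps − 60) = 1196 - 5.5Ps. Setting this equal to supply: 1196 - 5.5Ps = -374 + 4.5Ps, so Ps = 157.
Buyers pay Pb = 157 − 60 = 97; x' = -374 + 4.5·157 = 332.5.
Buyers' price falls by P* − Pb = 124 − 97 = 27; sellers' price rises by Ps − P* = 157 − 124 = 33.
So producers capture 33/60 = 0.55 of each unit of subsidy.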